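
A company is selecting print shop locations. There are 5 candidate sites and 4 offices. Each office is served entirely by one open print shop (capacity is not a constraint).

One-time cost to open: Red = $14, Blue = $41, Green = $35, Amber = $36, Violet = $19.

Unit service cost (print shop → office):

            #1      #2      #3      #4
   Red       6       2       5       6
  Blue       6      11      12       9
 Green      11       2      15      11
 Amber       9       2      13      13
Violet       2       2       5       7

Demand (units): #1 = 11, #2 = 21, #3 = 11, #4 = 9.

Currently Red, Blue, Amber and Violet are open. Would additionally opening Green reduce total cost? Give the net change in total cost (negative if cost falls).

Current service cost with {Red, Blue, Amber, Violet}: 173.
Adding Green: each office re-picks its cheapest; new service cost 173, saving 0.
Extra fixed cost: 35. Net change = 35 − 0 = 35.
(Totals: 283 → 318.)

No — net change +35 (cost rises by 35).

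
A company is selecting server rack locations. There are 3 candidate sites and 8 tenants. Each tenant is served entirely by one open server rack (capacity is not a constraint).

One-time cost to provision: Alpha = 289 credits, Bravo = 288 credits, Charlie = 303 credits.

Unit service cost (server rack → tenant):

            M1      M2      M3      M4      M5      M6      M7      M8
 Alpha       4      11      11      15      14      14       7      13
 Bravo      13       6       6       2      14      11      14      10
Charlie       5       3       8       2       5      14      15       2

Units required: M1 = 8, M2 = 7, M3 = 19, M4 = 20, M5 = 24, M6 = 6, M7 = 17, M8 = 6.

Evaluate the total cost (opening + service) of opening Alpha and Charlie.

Total cost: 1172

Each tenant is assigned to its cheapest site among the open ones.
{Alpha, Charlie}: M1→Alpha 4·8=32, M2→Charlie 3·7=21, M3→Charlie 8·19=152, M4→Charlie 2·20=40, M5→Charlie 5·24=120, M6→Alpha 14·6=84, M7→Alpha 7·17=119, M8→Charlie 2·6=12. Service 580; fixed 592; total 1172.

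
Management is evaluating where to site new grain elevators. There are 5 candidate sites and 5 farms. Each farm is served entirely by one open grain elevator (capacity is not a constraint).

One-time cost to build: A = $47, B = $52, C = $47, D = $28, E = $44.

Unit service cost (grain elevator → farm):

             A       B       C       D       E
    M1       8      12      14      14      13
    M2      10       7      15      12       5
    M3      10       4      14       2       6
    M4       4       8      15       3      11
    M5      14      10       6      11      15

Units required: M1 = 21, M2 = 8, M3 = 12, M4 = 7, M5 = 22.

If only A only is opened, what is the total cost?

Each farm is assigned to its cheapest site among the open ones.
{A}: M1→A 8·21=168, M2→A 10·8=80, M3→A 10·12=120, M4→A 4·7=28, M5→A 14·22=308. Service 704; fixed 47; total 751.

Total cost: 751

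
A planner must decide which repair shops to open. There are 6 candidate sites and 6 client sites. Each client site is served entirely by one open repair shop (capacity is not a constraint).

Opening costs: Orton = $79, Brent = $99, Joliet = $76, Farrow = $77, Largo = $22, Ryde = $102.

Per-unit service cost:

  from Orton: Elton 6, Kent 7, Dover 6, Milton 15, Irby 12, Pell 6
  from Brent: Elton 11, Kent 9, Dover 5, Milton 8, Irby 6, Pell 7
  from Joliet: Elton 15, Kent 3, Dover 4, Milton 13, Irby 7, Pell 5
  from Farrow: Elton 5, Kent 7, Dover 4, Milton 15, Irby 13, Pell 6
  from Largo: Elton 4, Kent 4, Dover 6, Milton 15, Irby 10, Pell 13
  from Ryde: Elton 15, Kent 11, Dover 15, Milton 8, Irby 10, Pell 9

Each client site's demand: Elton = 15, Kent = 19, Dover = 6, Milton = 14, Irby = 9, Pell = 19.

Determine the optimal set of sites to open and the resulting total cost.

Open Joliet and Largo; minimum total cost 579.

For any fixed open set, each client site goes to its cheapest open site; total = fixed + service.
{Joliet, Largo}: Elton→Largo 4·15=60, Kent→Joliet 3·19=57, Dover→Joliet 4·6=24, Milton→Joliet 13·14=182, Irby→Joliet 7·9=63, Pell→Joliet 5·19=95. Service 481; fixed 98; total 579.
{Brent, Largo}: service 465 + fixed 121 = 586
{Brent, Joliet, Largo}: service 402 + fixed 197 = 599
{Orton, Brent, Joliet, Farrow, Largo, Ryde}: service 402 + fixed 455 = 857
No other subset beats 579.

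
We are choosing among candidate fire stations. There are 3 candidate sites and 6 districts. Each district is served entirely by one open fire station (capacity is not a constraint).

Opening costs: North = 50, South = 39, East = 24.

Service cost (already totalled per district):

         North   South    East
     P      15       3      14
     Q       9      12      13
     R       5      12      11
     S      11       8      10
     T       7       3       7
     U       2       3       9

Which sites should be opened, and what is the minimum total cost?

For any fixed open set, each district goes to its cheapest open site; total = fixed + service.
{South}: P→South 3, Q→South 12, R→South 12, S→South 8, T→South 3, U→South 3. Service 41; fixed 39; total 80.
{East}: service 64 + fixed 24 = 88
{North}: service 49 + fixed 50 = 99
{North, South, East}: service 30 + fixed 113 = 143
No other subset beats 80.

Open South only; minimum total cost 80.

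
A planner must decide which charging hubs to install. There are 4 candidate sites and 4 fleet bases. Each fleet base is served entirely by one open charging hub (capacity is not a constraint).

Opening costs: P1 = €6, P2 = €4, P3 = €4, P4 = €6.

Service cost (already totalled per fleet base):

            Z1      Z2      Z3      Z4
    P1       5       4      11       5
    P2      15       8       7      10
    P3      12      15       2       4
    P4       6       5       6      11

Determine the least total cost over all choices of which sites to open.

Minimum total cost: 25

For any fixed open set, each fleet base goes to its cheapest open site; total = fixed + service.
{P1, P3}: Z1→P1 5, Z2→P1 4, Z3→P3 2, Z4→P3 4. Service 15; fixed 10; total 25.
{P3, P4}: service 17 + fixed 10 = 27
{P1, P2, P3}: service 15 + fixed 14 = 29
{P1, P2, P3, P4}: service 15 + fixed 20 = 35
(All 15 nonempty subsets were checked; P1 and P3 is lowest.)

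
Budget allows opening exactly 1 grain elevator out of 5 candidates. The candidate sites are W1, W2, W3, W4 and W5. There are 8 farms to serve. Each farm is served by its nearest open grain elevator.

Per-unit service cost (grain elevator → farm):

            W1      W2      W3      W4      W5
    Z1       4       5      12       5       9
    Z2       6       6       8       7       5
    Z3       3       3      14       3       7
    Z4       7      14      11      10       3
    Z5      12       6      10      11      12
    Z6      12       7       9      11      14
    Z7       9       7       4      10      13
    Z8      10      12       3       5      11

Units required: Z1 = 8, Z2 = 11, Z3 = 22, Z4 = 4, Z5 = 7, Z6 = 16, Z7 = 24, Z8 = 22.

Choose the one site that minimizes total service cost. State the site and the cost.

Choose W2 only; total service cost 814.

With exactly 1 open, each farm uses its cheapest among the chosen.
{W2}: Z1→W2 5·8=40, Z2→W2 6·11=66, Z3→W2 3·22=66, Z4→W2 14·4=56, Z5→W2 6·7=42, Z6→W2 7·16=112, Z7→W2 7·24=168, Z8→W2 12·22=264. Service cost 814.
{W4}: service cost 826
{W1}: service cost 904
Among all 5 size-1 choices, {W2} is lowest.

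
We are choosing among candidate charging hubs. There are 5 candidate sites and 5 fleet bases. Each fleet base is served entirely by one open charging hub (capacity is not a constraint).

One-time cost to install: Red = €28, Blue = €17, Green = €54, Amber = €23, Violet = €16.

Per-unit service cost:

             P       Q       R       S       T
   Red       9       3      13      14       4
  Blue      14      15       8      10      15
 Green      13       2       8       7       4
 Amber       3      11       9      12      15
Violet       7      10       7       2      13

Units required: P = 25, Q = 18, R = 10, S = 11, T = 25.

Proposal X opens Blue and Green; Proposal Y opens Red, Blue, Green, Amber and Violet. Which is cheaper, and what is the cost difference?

Proposal X: {Blue, Green}: P→Green 13·25=325, Q→Green 2·18=36, R→Blue 8·10=80, S→Green 7·11=77, T→Green 4·25=100. Service 618; fixed 71; total 689.
Proposal Y: {Red, Blue, Green, Amber, Violet}: P→Amber 3·25=75, Q→Green 2·18=36, R→Violet 7·10=70, S→Violet 2·11=22, T→Red 4·25=100. Service 303; fixed 138; total 441.
Difference: |689 − 441| = 248.

Proposal Y is cheaper by 248.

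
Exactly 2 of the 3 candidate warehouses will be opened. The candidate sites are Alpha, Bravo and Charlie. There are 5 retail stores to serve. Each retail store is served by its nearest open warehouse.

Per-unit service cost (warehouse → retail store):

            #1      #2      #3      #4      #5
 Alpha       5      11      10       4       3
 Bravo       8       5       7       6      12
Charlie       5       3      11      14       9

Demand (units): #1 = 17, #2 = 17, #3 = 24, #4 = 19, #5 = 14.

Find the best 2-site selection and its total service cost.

Choose Alpha and Bravo; total service cost 456.

With exactly 2 open, each retail store uses its cheapest among the chosen.
{Alpha, Bravo}: #1→Alpha 5·17=85, #2→Bravo 5·17=85, #3→Bravo 7·24=168, #4→Alpha 4·19=76, #5→Alpha 3·14=42. Service cost 456.
{Alpha, Charlie}: service cost 494
{Bravo, Charlie}: service cost 544
Among all 3 size-2 choices, {Alpha, Bravo} is lowest.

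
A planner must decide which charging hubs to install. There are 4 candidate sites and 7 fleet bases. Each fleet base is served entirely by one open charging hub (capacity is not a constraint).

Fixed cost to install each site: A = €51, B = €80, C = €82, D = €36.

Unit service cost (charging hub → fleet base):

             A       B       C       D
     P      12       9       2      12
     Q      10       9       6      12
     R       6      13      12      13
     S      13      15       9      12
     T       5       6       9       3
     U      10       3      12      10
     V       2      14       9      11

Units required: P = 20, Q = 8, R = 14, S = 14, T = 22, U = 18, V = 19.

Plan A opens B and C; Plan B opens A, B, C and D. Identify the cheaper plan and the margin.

Plan A: {B, C}: P→C 2·20=40, Q→C 6·8=48, R→C 12·14=168, S→C 9·14=126, T→B 6·22=132, U→B 3·18=54, V→C 9·19=171. Service 739; fixed 162; total 901.
Plan B: {A, B, C, D}: P→C 2·20=40, Q→C 6·8=48, R→A 6·14=84, S→C 9·14=126, T→D 3·22=66, U→B 3·18=54, V→A 2·19=38. Service 456; fixed 249; total 705.
Difference: |901 − 705| = 196.

Plan B is cheaper by 196.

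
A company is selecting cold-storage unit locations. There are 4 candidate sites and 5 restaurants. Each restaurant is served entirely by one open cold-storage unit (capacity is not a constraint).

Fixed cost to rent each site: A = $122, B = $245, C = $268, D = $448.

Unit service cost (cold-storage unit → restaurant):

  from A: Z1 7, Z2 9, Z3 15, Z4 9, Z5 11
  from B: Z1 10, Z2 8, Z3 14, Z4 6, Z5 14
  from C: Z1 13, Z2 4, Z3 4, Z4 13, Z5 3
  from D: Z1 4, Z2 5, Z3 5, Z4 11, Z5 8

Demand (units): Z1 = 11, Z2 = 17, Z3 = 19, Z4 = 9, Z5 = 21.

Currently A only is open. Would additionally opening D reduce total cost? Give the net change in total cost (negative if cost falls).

No — net change +94 (cost rises by 94).

Current service cost with {A}: 827.
Adding D: each restaurant re-picks its cheapest; new service cost 473, saving 354.
Extra fixed cost: 448. Net change = 448 − 354 = 94.
(Totals: 949 → 1043.)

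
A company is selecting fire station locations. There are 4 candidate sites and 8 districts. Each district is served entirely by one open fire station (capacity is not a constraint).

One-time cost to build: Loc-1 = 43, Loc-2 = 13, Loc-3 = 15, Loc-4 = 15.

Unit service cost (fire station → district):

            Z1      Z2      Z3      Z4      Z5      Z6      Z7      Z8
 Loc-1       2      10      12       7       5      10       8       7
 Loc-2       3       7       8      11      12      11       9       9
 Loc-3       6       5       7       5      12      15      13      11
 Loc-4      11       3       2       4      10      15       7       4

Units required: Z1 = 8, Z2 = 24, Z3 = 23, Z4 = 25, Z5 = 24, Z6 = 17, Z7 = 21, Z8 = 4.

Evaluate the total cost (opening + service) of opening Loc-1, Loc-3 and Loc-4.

Total cost: 760

Each district is assigned to its cheapest site among the open ones.
{Loc-1, Loc-3, Loc-4}: Z1→Loc-1 2·8=16, Z2→Loc-4 3·24=72, Z3→Loc-4 2·23=46, Z4→Loc-4 4·25=100, Z5→Loc-1 5·24=120, Z6→Loc-1 10·17=170, Z7→Loc-4 7·21=147, Z8→Loc-4 4·4=16. Service 687; fixed 73; total 760.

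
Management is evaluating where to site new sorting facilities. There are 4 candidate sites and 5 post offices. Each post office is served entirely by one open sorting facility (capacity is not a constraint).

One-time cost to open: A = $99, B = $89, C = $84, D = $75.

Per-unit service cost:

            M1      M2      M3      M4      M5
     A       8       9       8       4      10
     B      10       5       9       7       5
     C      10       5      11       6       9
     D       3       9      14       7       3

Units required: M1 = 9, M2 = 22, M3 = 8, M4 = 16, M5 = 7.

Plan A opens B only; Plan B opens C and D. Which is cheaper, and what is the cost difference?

Plan B is cheaper by 7.

Plan A: {B}: M1→B 10·9=90, M2→B 5·22=110, M3→B 9·8=72, M4→B 7·16=112, M5→B 5·7=35. Service 419; fixed 89; total 508.
Plan B: {C, D}: M1→D 3·9=27, M2→C 5·22=110, M3→C 11·8=88, M4→C 6·16=96, M5→D 3·7=21. Service 342; fixed 159; total 501.
Difference: |508 − 501| = 7.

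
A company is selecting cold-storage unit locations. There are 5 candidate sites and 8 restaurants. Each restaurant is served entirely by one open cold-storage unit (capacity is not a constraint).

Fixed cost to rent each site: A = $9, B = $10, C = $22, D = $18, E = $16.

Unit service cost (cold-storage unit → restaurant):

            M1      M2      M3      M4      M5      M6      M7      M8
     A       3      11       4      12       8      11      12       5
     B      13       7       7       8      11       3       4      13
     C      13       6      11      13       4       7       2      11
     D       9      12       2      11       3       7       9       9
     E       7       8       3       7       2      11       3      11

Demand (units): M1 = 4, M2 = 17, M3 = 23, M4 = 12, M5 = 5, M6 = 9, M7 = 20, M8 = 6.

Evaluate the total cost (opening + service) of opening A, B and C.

Total cost: 460

Each restaurant is assigned to its cheapest site among the open ones.
{A, B, C}: M1→A 3·4=12, M2→C 6·17=102, M3→A 4·23=92, M4→B 8·12=96, M5→C 4·5=20, M6→B 3·9=27, M7→C 2·20=40, M8→A 5·6=30. Service 419; fixed 41; total 460.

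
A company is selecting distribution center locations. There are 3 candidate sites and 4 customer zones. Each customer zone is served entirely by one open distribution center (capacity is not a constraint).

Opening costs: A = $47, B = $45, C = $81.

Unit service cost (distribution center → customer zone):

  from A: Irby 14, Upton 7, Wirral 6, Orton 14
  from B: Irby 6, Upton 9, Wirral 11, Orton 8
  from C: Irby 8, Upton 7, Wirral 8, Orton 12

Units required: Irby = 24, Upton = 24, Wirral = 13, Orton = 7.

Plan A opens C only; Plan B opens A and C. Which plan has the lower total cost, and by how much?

Plan A is cheaper by 21.

Plan A: {C}: Irby→C 8·24=192, Upton→C 7·24=168, Wirral→C 8·13=104, Orton→C 12·7=84. Service 548; fixed 81; total 629.
Plan B: {A, C}: Irby→C 8·24=192, Upton→A 7·24=168, Wirral→A 6·13=78, Orton→C 12·7=84. Service 522; fixed 128; total 650.
Difference: |629 − 650| = 21.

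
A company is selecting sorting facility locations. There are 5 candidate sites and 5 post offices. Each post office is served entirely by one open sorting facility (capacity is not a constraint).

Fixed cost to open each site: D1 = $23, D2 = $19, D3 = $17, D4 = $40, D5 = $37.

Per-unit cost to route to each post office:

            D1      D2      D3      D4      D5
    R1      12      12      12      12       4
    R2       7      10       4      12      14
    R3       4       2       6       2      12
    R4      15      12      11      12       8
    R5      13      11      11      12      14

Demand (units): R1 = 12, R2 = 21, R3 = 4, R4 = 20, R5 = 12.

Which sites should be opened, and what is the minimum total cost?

Open D3 and D5; minimum total cost 502.

For any fixed open set, each post office goes to its cheapest open site; total = fixed + service.
{D3, D5}: R1→D5 4·12=48, R2→D3 4·21=84, R3→D3 6·4=24, R4→D5 8·20=160, R5→D3 11·12=132. Service 448; fixed 54; total 502.
{D2, D3, D5}: service 432 + fixed 73 = 505
{D1, D3, D5}: R1→D5 4·12=48, R2→D3 4·21=84, R3→D1 4·4=16, R4→D5 8·20=160, R5→D3 11·12=132. Service 440; fixed 77; total 517.
{D1, D2, D3, D4, D5}: service 432 + fixed 136 = 568
No other subset beats 502.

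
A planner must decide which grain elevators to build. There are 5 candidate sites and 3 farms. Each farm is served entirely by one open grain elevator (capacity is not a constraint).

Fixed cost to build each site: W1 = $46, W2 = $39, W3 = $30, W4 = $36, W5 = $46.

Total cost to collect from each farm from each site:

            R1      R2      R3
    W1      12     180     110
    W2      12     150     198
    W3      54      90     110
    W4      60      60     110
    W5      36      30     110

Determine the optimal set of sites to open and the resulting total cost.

Open W5 only; minimum total cost 222.

For any fixed open set, each farm goes to its cheapest open site; total = fixed + service.
{W5}: R1→W5 36, R2→W5 30, R3→W5 110. Service 176; fixed 46; total 222.
{W2, W5}: R1→W2 12, R2→W5 30, R3→W5 110. Service 152; fixed 85; total 237.
{W1, W5}: R1→W1 12, R2→W5 30, R3→W1 110. Service 152; fixed 92; total 244.
{W1, W2, W3, W4, W5}: service 152 + fixed 197 = 349
No other subset beats 222.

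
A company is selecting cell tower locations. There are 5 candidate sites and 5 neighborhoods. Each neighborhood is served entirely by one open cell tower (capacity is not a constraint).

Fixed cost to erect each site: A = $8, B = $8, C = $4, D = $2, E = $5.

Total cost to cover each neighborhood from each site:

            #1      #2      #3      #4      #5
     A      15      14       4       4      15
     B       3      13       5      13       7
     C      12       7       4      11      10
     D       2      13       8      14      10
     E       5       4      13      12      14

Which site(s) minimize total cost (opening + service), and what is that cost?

Open A, D and E; minimum total cost 39.

For any fixed open set, each neighborhood goes to its cheapest open site; total = fixed + service.
{A, D, E}: #1→D 2, #2→E 4, #3→A 4, #4→A 4, #5→D 10. Service 24; fixed 15; total 39.
{C, D}: #1→D 2, #2→C 7, #3→C 4, #4→C 11, #5→C 10. Service 34; fixed 6; total 40.
{A, C, D}: #1→D 2, #2→C 7, #3→A 4, #4→A 4, #5→C 10. Service 27; fixed 14; total 41.
{A, B, C, D, E}: service 21 + fixed 27 = 48
No other subset beats 39.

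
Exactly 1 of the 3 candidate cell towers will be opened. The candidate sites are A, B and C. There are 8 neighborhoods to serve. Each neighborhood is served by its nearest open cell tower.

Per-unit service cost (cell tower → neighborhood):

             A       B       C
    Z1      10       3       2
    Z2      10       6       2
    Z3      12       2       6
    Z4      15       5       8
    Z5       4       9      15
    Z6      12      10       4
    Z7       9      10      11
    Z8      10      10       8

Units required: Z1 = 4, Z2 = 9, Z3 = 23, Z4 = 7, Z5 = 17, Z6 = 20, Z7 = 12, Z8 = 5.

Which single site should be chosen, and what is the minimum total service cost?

With exactly 1 open, each neighborhood uses its cheapest among the chosen.
{B}: Z1→B 3·4=12, Z2→B 6·9=54, Z3→B 2·23=46, Z4→B 5·7=35, Z5→B 9·17=153, Z6→B 10·20=200, Z7→B 10·12=120, Z8→B 10·5=50. Service cost 670.
{C}: service cost 727
{A}: service cost 977
Among all 3 size-1 choices, {B} is lowest.

Choose B only; total service cost 670.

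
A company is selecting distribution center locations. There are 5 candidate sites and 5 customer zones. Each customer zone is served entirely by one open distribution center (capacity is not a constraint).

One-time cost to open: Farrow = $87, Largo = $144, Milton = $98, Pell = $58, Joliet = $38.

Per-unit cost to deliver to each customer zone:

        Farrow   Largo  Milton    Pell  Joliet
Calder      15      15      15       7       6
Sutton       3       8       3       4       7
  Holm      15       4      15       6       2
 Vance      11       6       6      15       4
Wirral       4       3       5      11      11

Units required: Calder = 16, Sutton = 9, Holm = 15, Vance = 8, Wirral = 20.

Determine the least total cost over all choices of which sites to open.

Minimum total cost: 390

For any fixed open set, each customer zone goes to its cheapest open site; total = fixed + service.
{Farrow, Joliet}: Calder→Joliet 6·16=96, Sutton→Farrow 3·9=27, Holm→Joliet 2·15=30, Vance→Joliet 4·8=32, Wirral→Farrow 4·20=80. Service 265; fixed 125; total 390.
{Milton, Joliet}: service 285 + fixed 136 = 421
{Farrow, Pell, Joliet}: service 265 + fixed 183 = 448
{Farrow, Largo, Milton, Pell, Joliet}: service 245 + fixed 425 = 670
No other subset beats 390.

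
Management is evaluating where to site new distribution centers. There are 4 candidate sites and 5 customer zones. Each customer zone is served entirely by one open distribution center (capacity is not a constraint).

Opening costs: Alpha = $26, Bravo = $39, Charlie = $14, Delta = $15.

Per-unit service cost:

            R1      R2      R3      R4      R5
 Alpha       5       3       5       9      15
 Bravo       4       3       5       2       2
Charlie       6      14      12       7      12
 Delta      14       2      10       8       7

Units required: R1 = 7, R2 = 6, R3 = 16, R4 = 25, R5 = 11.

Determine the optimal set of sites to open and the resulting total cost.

Open Bravo only; minimum total cost 237.

For any fixed open set, each customer zone goes to its cheapest open site; total = fixed + service.
{Bravo}: R1→Bravo 4·7=28, R2→Bravo 3·6=18, R3→Bravo 5·16=80, R4→Bravo 2·25=50, R5→Bravo 2·11=22. Service 198; fixed 39; total 237.
{Bravo, Delta}: R1→Bravo 4·7=28, R2→Delta 2·6=12, R3→Bravo 5·16=80, R4→Bravo 2·25=50, R5→Bravo 2·11=22. Service 192; fixed 54; total 246.
{Bravo, Charlie}: service 198 + fixed 53 = 251
{Alpha, Bravo, Charlie, Delta}: service 192 + fixed 94 = 286
(All 15 nonempty subsets were checked; Bravo only is lowest.)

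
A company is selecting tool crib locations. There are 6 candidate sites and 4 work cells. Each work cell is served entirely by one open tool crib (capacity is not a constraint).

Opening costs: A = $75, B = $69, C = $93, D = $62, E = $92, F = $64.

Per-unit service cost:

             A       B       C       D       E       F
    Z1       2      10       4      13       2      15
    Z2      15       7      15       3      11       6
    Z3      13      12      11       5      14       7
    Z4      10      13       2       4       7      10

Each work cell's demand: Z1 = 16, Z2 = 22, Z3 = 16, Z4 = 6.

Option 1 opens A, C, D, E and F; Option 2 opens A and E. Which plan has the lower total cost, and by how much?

Option 1: {A, C, D, E, F}: Z1→A 2·16=32, Z2→D 3·22=66, Z3→D 5·16=80, Z4→C 2·6=12. Service 190; fixed 386; total 576.
Option 2: {A, E}: Z1→A 2·16=32, Z2→E 11·22=242, Z3→A 13·16=208, Z4→E 7·6=42. Service 524; fixed 167; total 691.
Difference: |576 − 691| = 115.

Option 1 is cheaper by 115.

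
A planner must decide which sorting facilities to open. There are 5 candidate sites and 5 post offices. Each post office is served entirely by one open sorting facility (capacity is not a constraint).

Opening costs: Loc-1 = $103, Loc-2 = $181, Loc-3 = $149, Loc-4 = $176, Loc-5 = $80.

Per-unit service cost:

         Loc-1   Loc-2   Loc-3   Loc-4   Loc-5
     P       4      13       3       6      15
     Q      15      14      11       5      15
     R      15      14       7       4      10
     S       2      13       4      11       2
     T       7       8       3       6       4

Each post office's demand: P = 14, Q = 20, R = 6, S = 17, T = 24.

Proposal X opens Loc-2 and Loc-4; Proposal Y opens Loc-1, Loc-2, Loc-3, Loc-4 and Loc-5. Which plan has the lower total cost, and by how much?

Proposal X: {Loc-2, Loc-4}: P→Loc-4 6·14=84, Q→Loc-4 5·20=100, R→Loc-4 4·6=24, S→Loc-4 11·17=187, T→Loc-4 6·24=144. Service 539; fixed 357; total 896.
Proposal Y: {Loc-1, Loc-2, Loc-3, Loc-4, Loc-5}: P→Loc-3 3·14=42, Q→Loc-4 5·20=100, R→Loc-4 4·6=24, S→Loc-1 2·17=34, T→Loc-3 3·24=72. Service 272; fixed 689; total 961.
Difference: |896 − 961| = 65.

Proposal X is cheaper by 65.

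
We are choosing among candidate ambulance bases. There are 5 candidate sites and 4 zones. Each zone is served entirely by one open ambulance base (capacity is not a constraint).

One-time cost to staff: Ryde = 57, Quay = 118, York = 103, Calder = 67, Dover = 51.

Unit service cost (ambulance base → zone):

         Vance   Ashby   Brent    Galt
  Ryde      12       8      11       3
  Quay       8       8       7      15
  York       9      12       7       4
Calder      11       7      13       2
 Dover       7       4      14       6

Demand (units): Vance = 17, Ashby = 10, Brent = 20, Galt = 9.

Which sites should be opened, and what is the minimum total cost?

Open York and Dover; minimum total cost 489.

For any fixed open set, each zone goes to its cheapest open site; total = fixed + service.
{York, Dover}: Vance→Dover 7·17=119, Ashby→Dover 4·10=40, Brent→York 7·20=140, Galt→York 4·9=36. Service 335; fixed 154; total 489.
{Ryde, Dover}: service 406 + fixed 108 = 514
{Quay, Dover}: service 353 + fixed 169 = 522
{Ryde, Quay, York, Calder, Dover}: service 317 + fixed 396 = 713
No other subset beats 489.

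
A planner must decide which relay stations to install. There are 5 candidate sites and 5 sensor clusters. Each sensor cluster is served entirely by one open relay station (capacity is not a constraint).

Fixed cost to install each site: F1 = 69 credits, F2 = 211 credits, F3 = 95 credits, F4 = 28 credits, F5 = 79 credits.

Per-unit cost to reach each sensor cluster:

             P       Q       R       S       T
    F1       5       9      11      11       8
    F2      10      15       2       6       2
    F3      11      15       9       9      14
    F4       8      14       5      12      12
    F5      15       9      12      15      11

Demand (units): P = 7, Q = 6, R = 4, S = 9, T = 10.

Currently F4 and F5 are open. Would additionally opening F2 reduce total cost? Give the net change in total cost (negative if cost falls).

No — net change +55 (cost rises by 55).

Current service cost with {F4, F5}: 348.
Adding F2: each sensor cluster re-picks its cheapest; new service cost 192, saving 156.
Extra fixed cost: 211. Net change = 211 − 156 = 55.
(Totals: 455 → 510.)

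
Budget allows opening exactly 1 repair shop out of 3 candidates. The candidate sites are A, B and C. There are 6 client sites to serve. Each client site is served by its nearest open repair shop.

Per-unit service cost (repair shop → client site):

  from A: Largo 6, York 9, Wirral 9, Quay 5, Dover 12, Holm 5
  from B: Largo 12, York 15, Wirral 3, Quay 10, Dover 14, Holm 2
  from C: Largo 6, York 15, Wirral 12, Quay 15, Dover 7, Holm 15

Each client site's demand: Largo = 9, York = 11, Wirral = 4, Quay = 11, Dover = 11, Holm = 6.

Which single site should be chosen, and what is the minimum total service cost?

With exactly 1 open, each client site uses its cheapest among the chosen.
{A}: Largo→A 6·9=54, York→A 9·11=99, Wirral→A 9·4=36, Quay→A 5·11=55, Dover→A 12·11=132, Holm→A 5·6=30. Service cost 406.
{B}: service cost 561
{C}: service cost 599
Among all 3 size-1 choices, {A} is lowest.

Choose A only; total service cost 406.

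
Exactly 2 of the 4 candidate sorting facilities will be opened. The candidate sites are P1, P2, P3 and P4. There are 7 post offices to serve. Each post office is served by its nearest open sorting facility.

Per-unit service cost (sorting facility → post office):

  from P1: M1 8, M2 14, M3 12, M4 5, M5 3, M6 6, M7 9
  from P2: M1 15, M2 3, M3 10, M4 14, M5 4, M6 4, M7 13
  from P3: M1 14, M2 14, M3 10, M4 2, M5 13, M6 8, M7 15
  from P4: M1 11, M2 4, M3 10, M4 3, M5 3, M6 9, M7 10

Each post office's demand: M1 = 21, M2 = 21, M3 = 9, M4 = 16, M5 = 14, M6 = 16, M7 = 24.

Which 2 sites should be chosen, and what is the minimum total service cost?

With exactly 2 open, each post office uses its cheapest among the chosen.
{P1, P2}: M1→P1 8·21=168, M2→P2 3·21=63, M3→P2 10·9=90, M4→P1 5·16=80, M5→P1 3·14=42, M6→P2 4·16=64, M7→P1 9·24=216. Service cost 723.
{P1, P4}: service cost 744
{P2, P4}: service cost 778
Among all 6 size-2 choices, {P1, P2} is lowest.

Choose P1 and P2; total service cost 723.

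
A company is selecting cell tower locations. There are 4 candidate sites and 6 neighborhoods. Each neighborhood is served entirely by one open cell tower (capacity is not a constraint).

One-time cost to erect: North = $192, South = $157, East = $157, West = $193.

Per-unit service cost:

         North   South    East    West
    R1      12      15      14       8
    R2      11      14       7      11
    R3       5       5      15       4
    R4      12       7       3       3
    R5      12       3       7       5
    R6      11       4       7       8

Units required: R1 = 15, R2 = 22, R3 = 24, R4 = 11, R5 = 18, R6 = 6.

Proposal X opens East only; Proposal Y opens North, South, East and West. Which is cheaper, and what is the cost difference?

Proposal X is cheaper by 98.

Proposal X: {East}: R1→East 14·15=210, R2→East 7·22=154, R3→East 15·24=360, R4→East 3·11=33, R5→East 7·18=126, R6→East 7·6=42. Service 925; fixed 157; total 1082.
Proposal Y: {North, South, East, West}: R1→West 8·15=120, R2→East 7·22=154, R3→West 4·24=96, R4→East 3·11=33, R5→South 3·18=54, R6→South 4·6=24. Service 481; fixed 699; total 1180.
Difference: |1082 − 1180| = 98.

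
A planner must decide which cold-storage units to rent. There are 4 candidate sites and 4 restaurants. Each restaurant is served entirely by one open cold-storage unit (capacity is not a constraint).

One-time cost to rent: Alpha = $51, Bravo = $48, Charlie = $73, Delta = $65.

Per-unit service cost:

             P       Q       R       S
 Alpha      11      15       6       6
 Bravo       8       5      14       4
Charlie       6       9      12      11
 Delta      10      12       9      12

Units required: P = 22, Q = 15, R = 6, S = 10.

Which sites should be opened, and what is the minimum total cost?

Open Bravo only; minimum total cost 423.

For any fixed open set, each restaurant goes to its cheapest open site; total = fixed + service.
{Bravo}: P→Bravo 8·22=176, Q→Bravo 5·15=75, R→Bravo 14·6=84, S→Bravo 4·10=40. Service 375; fixed 48; total 423.
{Alpha, Bravo}: service 327 + fixed 99 = 426
{Bravo, Charlie}: service 319 + fixed 121 = 440
{Alpha, Bravo, Charlie, Delta}: P→Charlie 6·22=132, Q→Bravo 5·15=75, R→Alpha 6·6=36, S→Bravo 4·10=40. Service 283; fixed 237; total 520.
No other subset beats 423.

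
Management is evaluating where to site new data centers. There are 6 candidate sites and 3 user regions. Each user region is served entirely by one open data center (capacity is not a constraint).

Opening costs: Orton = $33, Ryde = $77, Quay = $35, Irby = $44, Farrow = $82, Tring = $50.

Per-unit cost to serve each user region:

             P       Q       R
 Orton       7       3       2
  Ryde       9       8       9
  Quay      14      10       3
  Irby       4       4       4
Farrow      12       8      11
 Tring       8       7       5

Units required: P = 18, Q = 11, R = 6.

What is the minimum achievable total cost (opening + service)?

For any fixed open set, each user region goes to its cheapest open site; total = fixed + service.
{Irby}: P→Irby 4·18=72, Q→Irby 4·11=44, R→Irby 4·6=24. Service 140; fixed 44; total 184.
{Orton, Irby}: P→Irby 4·18=72, Q→Orton 3·11=33, R→Orton 2·6=12. Service 117; fixed 77; total 194.
{Orton}: P→Orton 7·18=126, Q→Orton 3·11=33, R→Orton 2·6=12. Service 171; fixed 33; total 204.
{Orton, Ryde, Quay, Irby, Farrow, Tring}: service 117 + fixed 321 = 438
No other subset beats 184.

Minimum total cost: 184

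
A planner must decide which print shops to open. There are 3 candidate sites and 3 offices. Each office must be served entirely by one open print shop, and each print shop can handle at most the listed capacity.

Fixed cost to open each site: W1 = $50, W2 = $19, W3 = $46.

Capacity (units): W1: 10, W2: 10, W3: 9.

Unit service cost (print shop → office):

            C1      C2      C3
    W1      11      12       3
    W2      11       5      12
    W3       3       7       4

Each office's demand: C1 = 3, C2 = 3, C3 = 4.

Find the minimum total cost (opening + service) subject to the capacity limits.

Open {W2, W3}: C1→W3 3·3=9, C2→W2 5·3=15, C3→W3 4·4=16.
Loads: W2 carries 3/10, W3 carries 7/9. Service 40; fixed 65; total 105.
Next best feasible plan costs 115.

Minimum total cost: 105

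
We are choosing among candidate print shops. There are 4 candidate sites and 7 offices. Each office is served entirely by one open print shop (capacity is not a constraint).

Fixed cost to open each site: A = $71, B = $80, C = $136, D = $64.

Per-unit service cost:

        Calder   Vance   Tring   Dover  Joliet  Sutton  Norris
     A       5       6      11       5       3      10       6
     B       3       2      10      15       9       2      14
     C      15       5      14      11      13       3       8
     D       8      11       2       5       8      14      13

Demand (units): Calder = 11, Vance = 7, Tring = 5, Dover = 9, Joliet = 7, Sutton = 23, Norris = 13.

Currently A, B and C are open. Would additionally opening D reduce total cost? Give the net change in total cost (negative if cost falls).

Current service cost with {A, B, C}: 287.
Adding D: each office re-picks its cheapest; new service cost 247, saving 40.
Extra fixed cost: 64. Net change = 64 − 40 = 24.
(Totals: 574 → 598.)

No — net change +24 (cost rises by 24).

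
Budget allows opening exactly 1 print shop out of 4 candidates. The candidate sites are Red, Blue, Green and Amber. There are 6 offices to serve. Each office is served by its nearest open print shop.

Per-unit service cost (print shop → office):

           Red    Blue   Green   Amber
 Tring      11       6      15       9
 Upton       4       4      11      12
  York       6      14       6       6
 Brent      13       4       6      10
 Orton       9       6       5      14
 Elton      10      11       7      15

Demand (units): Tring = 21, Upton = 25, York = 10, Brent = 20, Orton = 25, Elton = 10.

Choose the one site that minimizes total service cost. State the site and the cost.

With exactly 1 open, each office uses its cheapest among the chosen.
{Blue}: Tring→Blue 6·21=126, Upton→Blue 4·25=100, York→Blue 14·10=140, Brent→Blue 4·20=80, Orton→Blue 6·25=150, Elton→Blue 11·10=110. Service cost 706.
{Green}: service cost 965
{Red}: service cost 976
Among all 4 size-1 choices, {Blue} is lowest.

Choose Blue only; total service cost 706.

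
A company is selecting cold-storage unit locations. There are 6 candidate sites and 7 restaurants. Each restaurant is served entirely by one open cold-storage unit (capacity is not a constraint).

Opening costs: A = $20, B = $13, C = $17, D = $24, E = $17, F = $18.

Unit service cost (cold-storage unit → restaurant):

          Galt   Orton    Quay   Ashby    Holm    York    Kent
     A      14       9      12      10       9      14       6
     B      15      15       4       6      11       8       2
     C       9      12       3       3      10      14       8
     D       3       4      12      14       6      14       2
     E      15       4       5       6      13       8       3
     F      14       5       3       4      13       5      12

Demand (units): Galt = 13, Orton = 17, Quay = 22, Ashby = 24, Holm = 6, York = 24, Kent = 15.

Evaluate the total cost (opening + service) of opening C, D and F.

Total cost: 490

Each restaurant is assigned to its cheapest site among the open ones.
{C, D, F}: Galt→D 3·13=39, Orton→D 4·17=68, Quay→C 3·22=66, Ashby→C 3·24=72, Holm→D 6·6=36, York→F 5·24=120, Kent→D 2·15=30. Service 431; fixed 59; total 490.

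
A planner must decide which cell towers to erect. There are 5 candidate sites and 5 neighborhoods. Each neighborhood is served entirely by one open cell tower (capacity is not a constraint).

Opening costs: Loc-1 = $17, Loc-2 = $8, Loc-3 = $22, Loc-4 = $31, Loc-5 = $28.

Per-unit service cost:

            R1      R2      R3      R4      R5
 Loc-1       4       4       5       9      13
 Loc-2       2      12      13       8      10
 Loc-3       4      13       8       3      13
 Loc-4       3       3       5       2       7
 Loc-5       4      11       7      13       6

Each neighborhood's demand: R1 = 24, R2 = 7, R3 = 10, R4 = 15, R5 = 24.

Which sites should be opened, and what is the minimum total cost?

For any fixed open set, each neighborhood goes to its cheapest open site; total = fixed + service.
{Loc-2, Loc-4}: R1→Loc-2 2·24=48, R2→Loc-4 3·7=21, R3→Loc-4 5·10=50, R4→Loc-4 2·15=30, R5→Loc-4 7·24=168. Service 317; fixed 39; total 356.
{Loc-2, Loc-4, Loc-5}: service 293 + fixed 67 = 360
{Loc-4}: service 341 + fixed 31 = 372
{Loc-1, Loc-2, Loc-3, Loc-4, Loc-5}: R1→Loc-2 2·24=48, R2→Loc-4 3·7=21, R3→Loc-1 5·10=50, R4→Loc-4 2·15=30, R5→Loc-5 6·24=144. Service 293; fixed 106; total 399.
No other subset beats 356.

Open Loc-2 and Loc-4; minimum total cost 356.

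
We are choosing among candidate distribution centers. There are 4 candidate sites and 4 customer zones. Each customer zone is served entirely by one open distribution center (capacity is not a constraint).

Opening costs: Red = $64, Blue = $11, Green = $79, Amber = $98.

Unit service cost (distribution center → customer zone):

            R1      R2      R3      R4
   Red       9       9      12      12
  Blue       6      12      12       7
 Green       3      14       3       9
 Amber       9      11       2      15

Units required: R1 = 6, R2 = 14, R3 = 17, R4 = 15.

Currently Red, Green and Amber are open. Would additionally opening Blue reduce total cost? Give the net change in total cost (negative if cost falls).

Yes — net change −19 (cost falls by 19).

Current service cost with {Red, Green, Amber}: 313.
Adding Blue: each customer zone re-picks its cheapest; new service cost 283, saving 30.
Extra fixed cost: 11. Net change = 11 − 30 = -19.
(Totals: 554 → 535.)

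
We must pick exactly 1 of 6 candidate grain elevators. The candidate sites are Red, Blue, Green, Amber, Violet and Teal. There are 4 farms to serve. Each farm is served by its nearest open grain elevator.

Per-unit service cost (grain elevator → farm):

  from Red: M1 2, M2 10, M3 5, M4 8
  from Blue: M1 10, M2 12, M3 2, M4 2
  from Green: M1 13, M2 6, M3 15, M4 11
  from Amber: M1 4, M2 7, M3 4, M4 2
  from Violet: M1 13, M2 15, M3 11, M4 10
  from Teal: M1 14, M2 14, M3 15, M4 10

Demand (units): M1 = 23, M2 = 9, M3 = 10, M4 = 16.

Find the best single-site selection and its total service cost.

Choose Amber only; total service cost 227.

With exactly 1 open, each farm uses its cheapest among the chosen.
{Amber}: M1→Amber 4·23=92, M2→Amber 7·9=63, M3→Amber 4·10=40, M4→Amber 2·16=32. Service cost 227.
{Red}: service cost 314
{Blue}: service cost 390
Among all 6 size-1 choices, {Amber} is lowest.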